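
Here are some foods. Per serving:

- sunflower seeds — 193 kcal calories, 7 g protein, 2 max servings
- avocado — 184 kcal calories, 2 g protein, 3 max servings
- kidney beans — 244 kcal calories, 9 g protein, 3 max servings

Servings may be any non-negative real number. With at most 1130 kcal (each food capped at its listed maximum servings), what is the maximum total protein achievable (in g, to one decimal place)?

41.1 g

Protein per kcal: kidney beans 0.03689, sunflower seeds 0.03627, avocado 0.01087.
Take 3 servings of kidney beans: uses 732 kcal, +27.0 g protein (running total 27.0 g).
Take 2 servings of sunflower seeds: uses 386 kcal, +14.0 g protein (running total 41.0 g).
Take 0.06522 servings of avocado: uses 12 kcal, +0.1 g protein (running total 41.1 g).
Greedy by best ratio exhausts the calories allowance optimally: 41.1 g.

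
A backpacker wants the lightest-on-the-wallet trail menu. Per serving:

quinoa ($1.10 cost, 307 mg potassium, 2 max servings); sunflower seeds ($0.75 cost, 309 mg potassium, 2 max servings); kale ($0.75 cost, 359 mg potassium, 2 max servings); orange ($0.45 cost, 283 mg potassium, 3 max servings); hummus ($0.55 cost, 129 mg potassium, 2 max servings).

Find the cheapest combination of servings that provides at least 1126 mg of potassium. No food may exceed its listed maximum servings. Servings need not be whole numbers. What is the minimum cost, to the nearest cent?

Cost per mg of potassium: orange $0.0016, kale $0.0021, sunflower seeds $0.0024, quinoa $0.0036, hummus $0.0043.
Take 3 servings of orange: +849.0 mg potassium for $1.35 (total $1.35, still need 277.0 mg).
Take 0.7716 servings of kale: +277.0 mg potassium for $0.58 (total $1.93, still need 0.0 mg).
Greedy by cheapest-per-mg is optimal for a single linear constraint, so the minimum cost is $1.93.

$1.93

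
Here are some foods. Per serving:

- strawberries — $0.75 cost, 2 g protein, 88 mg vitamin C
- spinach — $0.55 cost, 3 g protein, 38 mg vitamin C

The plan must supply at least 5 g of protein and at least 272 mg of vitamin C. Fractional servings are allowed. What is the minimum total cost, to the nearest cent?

$2.32

This is a tiny linear program; its minimum lies at a vertex of the feasible set. List the vertices and price them.
strawberries only: max(5/2, 272/88) = 3.091 servings → $2.32.
spinach only: max(5/3, 272/38) = 7.158 servings → $3.94.
strawberries + spinach: the both-tight solution has a negative serving — not a feasible corner.
The minimum over all feasible corners is $2.32.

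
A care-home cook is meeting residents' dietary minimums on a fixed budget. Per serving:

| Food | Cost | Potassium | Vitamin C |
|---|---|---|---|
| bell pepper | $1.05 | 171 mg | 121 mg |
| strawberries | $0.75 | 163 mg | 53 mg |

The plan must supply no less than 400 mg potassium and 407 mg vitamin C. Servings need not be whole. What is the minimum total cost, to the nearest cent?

Compare the cost at each extreme point of the feasible region.
bell pepper only: max(400/171, 407/121) = 3.364 servings → $3.53.
strawberries only: max(400/163, 407/53) = 7.679 servings → $5.76.
bell pepper + strawberries: the both-tight solution has a negative serving — not a feasible corner.
So the least-cost plan costs $3.53.

$3.53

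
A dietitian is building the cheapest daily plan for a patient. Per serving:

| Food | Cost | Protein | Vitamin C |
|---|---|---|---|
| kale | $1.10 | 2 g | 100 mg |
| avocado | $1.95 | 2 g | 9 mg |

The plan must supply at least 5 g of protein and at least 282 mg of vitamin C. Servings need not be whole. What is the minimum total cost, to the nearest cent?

Minimising a linear cost over {protein ≥ 5, vitamin C ≥ 282, servings ≥ 0} — the optimum is at a vertex, using one or two foods.
kale only: max(5/2, 282/100) = 2.82 servings → $3.10.
avocado only: max(5/2, 282/9) = 31.33 servings → $61.10.
kale + avocado: the both-tight solution has a negative serving — not a feasible corner.
Cheapest feasible corner: $3.10.

$3.10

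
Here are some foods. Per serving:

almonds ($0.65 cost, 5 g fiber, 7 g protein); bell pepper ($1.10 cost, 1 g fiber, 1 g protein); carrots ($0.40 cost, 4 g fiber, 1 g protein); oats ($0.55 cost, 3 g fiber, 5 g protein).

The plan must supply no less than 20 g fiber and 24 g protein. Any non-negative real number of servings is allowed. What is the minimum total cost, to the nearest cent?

$2.50

Two binding constraints pin down two serving amounts, so the optimal mix uses at most two foods. The candidates are each food alone (scaled to the tighter of fiber/protein) and each pair with both constraints tight.
almonds only: max(20/5, 24/7) = 4 servings → $2.60.
bell pepper only: max(20/1, 24/1) = 24 servings → $26.40.
carrots only: max(20/4, 24/1) = 24 servings → $9.60.
oats only: max(20/3, 24/5) = 6.667 servings → $3.67.
almonds + bell pepper with both tight: 2 servings and 10 servings → $12.30.
almonds + carrots with both tight: 3.304 servings and 0.8696 servings → $2.50.
almonds + oats: intersection lies outside the first quadrant.
bell pepper + carrots: the both-tight solution has a negative serving — not a feasible corner.
bell pepper + oats with both tight: 14 servings and 2 servings → $16.50.
carrots + oats with both tight: 1.647 servings and 4.471 servings → $3.12.
So the least-cost plan costs $2.50.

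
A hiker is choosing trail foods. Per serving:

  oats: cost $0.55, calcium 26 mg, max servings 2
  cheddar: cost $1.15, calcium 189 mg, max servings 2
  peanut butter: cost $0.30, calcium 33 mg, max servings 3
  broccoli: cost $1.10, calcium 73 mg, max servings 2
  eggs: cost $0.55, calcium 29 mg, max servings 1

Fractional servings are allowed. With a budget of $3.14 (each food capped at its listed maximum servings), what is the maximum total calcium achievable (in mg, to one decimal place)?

470.4 mg

Calcium per dollar: cheddar 164.3, peanut butter 110, broccoli 66.36, eggs 52.73, oats 47.27.
Take 2 servings of cheddar: spends $2.30, +378.0 mg calcium (running total 378.0 mg).
Take 2.8 servings of peanut butter: spends $0.84, +92.4 mg calcium (running total 470.4 mg).
Filling greedily by calcium-per-dollar is optimal for one linear limit, giving 470.4 mg.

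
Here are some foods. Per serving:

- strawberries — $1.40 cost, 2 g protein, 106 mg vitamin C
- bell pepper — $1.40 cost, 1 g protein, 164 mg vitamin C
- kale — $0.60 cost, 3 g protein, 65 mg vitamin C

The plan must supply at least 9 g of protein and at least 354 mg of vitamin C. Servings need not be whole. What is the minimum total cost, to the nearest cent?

The cheapest plan sits at a corner of the feasible region — with two constraints it uses at most two foods.
strawberries only: max(9/2, 354/106) = 4.5 servings → $6.30.
bell pepper only: max(9/1, 354/164) = 9 servings → $12.60.
kale only: max(9/3, 354/65) = 5.446 servings → $3.27.
strawberries + bell pepper with both targets exact would need a negative amount; discard.
strawberries + kale with both tight: 2.537 servings and 1.309 servings → $4.34.
bell pepper + kale with both tight: 1.117 servings and 2.628 servings → $3.14.
Cheapest feasible corner: $3.14.

$3.14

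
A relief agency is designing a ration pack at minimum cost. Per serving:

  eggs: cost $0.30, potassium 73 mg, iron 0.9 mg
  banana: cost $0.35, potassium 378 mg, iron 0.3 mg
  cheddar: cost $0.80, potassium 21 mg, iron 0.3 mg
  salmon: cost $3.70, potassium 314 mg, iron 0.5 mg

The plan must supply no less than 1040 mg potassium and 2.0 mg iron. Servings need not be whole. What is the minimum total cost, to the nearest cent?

Compare the cost at each extreme point of the feasible region.
eggs only: max(1040/73, 2.0/0.9) = 14.25 servings → $4.27.
banana only: max(1040/378, 2.0/0.3) = 6.667 servings → $2.33.
cheddar only: max(1040/21, 2.0/0.3) = 49.52 servings → $39.62.
salmon only: max(1040/314, 2.0/0.5) = 4 servings → $14.80.
eggs + banana with both tight: 1.395 servings and 2.482 servings → $1.29.
eggs + cheddar: intersection lies outside the first quadrant.
eggs + salmon with both tight: 0.4388 servings and 3.21 servings → $12.01.
banana + cheddar with both tight: 2.521 servings and 4.146 servings → $4.20.
banana + salmon: the both-tight solution has a negative serving — not a feasible corner.
cheddar + salmon with both tight: 1.29 servings and 3.226 servings → $12.97.
The minimum over all feasible corners is $1.29.

$1.29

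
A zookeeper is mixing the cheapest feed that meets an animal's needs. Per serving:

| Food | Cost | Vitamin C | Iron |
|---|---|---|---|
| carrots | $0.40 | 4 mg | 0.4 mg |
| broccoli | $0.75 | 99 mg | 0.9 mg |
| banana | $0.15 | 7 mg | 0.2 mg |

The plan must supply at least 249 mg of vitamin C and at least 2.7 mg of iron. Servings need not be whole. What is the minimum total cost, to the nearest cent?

$2.20

This is a tiny linear program; its minimum lies at a vertex of the feasible set. List the vertices and price them.
carrots only: max(249/4, 2.7/0.4) = 62.25 servings → $24.90.
broccoli only: max(249/99, 2.7/0.9) = 3 servings → $2.25.
banana only: max(249/7, 2.7/0.2) = 35.57 servings → $5.34.
carrots + broccoli with both tight: 1.2 servings and 2.467 servings → $2.33.
carrots + banana: the both-tight solution has a negative serving — not a feasible corner.
broccoli + banana with both tight: 2.289 servings and 3.2 servings → $2.20.
The minimum over all feasible corners is $2.20.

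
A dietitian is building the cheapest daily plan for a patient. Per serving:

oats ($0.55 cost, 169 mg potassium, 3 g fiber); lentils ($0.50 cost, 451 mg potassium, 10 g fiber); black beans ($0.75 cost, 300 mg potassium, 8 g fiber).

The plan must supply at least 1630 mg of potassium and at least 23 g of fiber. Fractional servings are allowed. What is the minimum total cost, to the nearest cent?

Check every corner: each single food scaled to meet both minima, and each pair solved so both constraints bind.
oats only: max(1630/169, 23/3) = 9.645 servings → $5.30.
lentils only: max(1630/451, 23/10) = 3.614 servings → $1.81.
black beans only: max(1630/300, 23/8) = 5.433 servings → $4.08.
oats + lentils: intersection lies outside the first quadrant.
oats + black beans with both targets exact would need a negative amount; discard.
lentils + black beans: intersection lies outside the first quadrant.
The minimum over all feasible corners is $1.81.

$1.81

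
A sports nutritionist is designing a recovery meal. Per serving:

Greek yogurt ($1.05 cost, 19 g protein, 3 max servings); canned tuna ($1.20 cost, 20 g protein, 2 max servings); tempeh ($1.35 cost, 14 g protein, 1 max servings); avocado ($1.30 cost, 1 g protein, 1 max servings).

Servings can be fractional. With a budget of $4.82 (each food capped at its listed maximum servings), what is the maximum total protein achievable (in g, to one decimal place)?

84.8 g

Protein per dollar: Greek yogurt 18.1, canned tuna 16.67, tempeh 10.37, avocado 0.7692.
Take 3 servings of Greek yogurt: spends $3.15, +57.0 g protein (running total 57.0 g).
Take 1.392 servings of canned tuna: spends $1.67, +27.8 g protein (running total 84.8 g).
Filling greedily by protein-per-dollar is optimal for one linear limit, giving 84.8 g.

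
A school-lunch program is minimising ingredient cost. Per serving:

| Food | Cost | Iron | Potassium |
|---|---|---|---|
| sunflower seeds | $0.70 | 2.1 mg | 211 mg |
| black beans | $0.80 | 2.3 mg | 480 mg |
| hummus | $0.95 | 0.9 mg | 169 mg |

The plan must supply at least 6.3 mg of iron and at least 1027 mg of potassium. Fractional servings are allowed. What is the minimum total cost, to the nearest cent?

An LP optimum is at a vertex; with two nutrient constraints at most two foods are used. Check each candidate.
sunflower seeds only: max(6.3/2.1, 1027/211) = 4.867 servings → $3.41.
black beans only: max(6.3/2.3, 1027/480) = 2.739 servings → $2.19.
hummus only: max(6.3/0.9, 1027/169) = 7 servings → $6.65.
sunflower seeds + black beans with both tight: 1.266 servings and 1.583 servings → $2.15.
sunflower seeds + hummus with both tight: 0.8509 servings and 5.015 servings → $5.36.
black beans + hummus: the both-tight solution has a negative serving — not a feasible corner.
Cheapest feasible corner: $2.15.

$2.15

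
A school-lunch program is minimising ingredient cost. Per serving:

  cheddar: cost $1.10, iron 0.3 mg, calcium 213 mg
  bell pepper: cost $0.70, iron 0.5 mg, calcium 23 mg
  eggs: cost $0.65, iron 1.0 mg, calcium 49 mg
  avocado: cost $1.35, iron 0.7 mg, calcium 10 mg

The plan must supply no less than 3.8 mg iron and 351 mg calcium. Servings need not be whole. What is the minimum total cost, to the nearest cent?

At the optimum either one food covers both requirements or two foods hit both targets exactly; no other combination can be cheaper.
cheddar only: max(3.8/0.3, 351/213) = 12.67 servings → $13.93.
bell pepper only: max(3.8/0.5, 351/23) = 15.26 servings → $10.68.
eggs only: max(3.8/1.0, 351/49) = 7.163 servings → $4.66.
avocado only: max(3.8/0.7, 351/10) = 35.1 servings → $47.38.
cheddar + bell pepper with both tight: 0.8845 servings and 7.069 servings → $5.92.
cheddar + eggs with both tight: 0.8311 servings and 3.551 servings → $3.22.
cheddar + avocado with both tight: 1.422 servings and 4.819 servings → $8.07.
bell pepper + eggs with both targets exact would need a negative amount; discard.
bell pepper + avocado with both targets exact would need a negative amount; discard.
eggs + avocado with both targets exact would need a negative amount; discard.
So the least-cost plan costs $3.22.

$3.22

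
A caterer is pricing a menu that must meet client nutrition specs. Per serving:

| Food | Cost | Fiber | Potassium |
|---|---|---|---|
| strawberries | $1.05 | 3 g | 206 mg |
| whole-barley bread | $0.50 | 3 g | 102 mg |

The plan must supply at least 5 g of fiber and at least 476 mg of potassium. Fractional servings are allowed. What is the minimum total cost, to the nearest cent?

strawberries only: max(5/3, 476/206) = 2.311 servings → $2.43.
whole-barley bread only: max(5/3, 476/102) = 4.667 servings → $2.33.
strawberries + whole-barley bread: the both-tight solution has a negative serving — not a feasible corner.
Cheapest feasible corner: $2.33.

$2.33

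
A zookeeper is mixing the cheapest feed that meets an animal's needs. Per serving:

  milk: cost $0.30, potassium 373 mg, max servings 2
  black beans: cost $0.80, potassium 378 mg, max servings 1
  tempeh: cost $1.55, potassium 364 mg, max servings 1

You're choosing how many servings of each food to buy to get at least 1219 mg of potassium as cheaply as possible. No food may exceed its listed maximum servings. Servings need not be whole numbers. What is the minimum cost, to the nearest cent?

$1.80

Cost per mg of potassium: milk $0.0008, black beans $0.0021, tempeh $0.0043.
Take 2 servings of milk: +746.0 mg potassium for $0.60 (total $0.60, still need 473.0 mg).
Take 1 serving of black beans: +378.0 mg potassium for $0.80 (total $1.40, still need 95.0 mg).
Take 0.261 servings of tempeh: +95.0 mg potassium for $0.40 (total $1.80, still need 0.0 mg).
Filling from the cheapest source first is optimal under one linear minimum: $1.80.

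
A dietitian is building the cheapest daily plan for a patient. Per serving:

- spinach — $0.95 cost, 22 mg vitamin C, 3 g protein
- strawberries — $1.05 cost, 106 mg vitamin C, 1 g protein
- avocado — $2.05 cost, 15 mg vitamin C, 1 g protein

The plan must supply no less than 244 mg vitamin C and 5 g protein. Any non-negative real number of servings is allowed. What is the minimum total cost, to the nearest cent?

$3.12

At the optimum either one food covers both requirements or two foods hit both targets exactly; no other combination can be cheaper.
spinach only: max(244/22, 5/3) = 11.09 servings → $10.54.
strawberries only: max(244/106, 5/1) = 5 servings → $5.25.
avocado only: max(244/15, 5/1) = 16.27 servings → $33.35.
spinach + strawberries with both tight: 0.9662 servings and 2.101 servings → $3.12.
spinach + avocado: the both-tight solution has a negative serving — not a feasible corner.
strawberries + avocado with both tight: 1.857 servings and 3.143 servings → $8.39.
Cheapest feasible corner: $3.12.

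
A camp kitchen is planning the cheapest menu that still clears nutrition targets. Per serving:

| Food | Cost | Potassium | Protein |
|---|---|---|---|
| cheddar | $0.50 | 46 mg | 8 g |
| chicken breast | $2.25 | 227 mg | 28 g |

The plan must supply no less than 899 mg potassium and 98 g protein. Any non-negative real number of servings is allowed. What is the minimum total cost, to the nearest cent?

$8.91

At the optimum either one food covers both requirements or two foods hit both targets exactly; no other combination can be cheaper.
cheddar only: max(899/46, 98/8) = 19.54 servings → $9.77.
chicken breast only: max(899/227, 98/28) = 3.96 servings → $8.91.
cheddar + chicken breast: the both-tight solution has a negative serving — not a feasible corner.
Cheapest feasible corner: $8.91.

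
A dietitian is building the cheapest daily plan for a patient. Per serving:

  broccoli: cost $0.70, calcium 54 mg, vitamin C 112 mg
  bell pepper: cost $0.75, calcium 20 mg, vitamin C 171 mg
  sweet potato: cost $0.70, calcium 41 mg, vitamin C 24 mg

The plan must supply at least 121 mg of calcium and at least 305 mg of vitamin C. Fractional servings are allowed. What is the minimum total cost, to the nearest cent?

broccoli only: max(121/54, 305/112) = 2.723 servings → $1.91.
bell pepper only: max(121/20, 305/171) = 6.05 servings → $4.54.
sweet potato only: max(121/41, 305/24) = 12.71 servings → $8.90.
broccoli + bell pepper with both tight: 2.086 servings and 0.4172 servings → $1.77.
broccoli + sweet potato: the both-tight solution has a negative serving — not a feasible corner.
bell pepper + sweet potato with both tight: 1.47 servings and 2.234 servings → $2.67.
The minimum over all feasible corners is $1.77.

$1.77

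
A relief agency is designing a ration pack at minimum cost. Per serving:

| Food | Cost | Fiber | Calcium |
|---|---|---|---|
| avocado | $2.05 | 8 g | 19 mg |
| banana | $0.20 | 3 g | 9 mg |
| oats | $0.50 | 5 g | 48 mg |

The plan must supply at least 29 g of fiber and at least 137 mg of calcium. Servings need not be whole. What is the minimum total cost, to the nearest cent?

An LP optimum is at a vertex; with two nutrient constraints at most two foods are used. Check each candidate.
avocado only: max(29/8, 137/19) = 7.211 servings → $14.78.
banana only: max(29/3, 137/9) = 15.22 servings → $3.04.
oats only: max(29/5, 137/48) = 5.8 servings → $2.90.
avocado + banana with both targets exact would need a negative amount; discard.
avocado + oats with both tight: 2.446 servings and 1.886 servings → $5.96.
banana + oats with both tight: 7.141 servings and 1.515 servings → $2.19.
Cheapest feasible corner: $2.19.

$2.19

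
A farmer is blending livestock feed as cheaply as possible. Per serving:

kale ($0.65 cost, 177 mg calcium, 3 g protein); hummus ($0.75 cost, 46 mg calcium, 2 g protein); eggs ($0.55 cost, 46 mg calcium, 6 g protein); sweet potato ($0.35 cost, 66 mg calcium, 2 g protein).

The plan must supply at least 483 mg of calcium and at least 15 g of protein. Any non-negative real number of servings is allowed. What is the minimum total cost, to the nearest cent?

For a min-cost LP with two ≥-constraints, a basic feasible solution has at most two positive variables.
kale only: max(483/177, 15/3) = 5 servings → $3.25.
hummus only: max(483/46, 15/2) = 10.5 servings → $7.88.
eggs only: max(483/46, 15/6) = 10.5 servings → $5.78.
sweet potato only: max(483/66, 15/2) = 7.5 servings → $2.62.
kale + hummus with both tight: 1.278 servings and 5.583 servings → $5.02.
kale + eggs with both tight: 2.39 servings and 1.305 servings → $2.27.
kale + sweet potato: intersection lies outside the first quadrant.
hummus + eggs: the both-tight solution has a negative serving — not a feasible corner.
hummus + sweet potato with both tight: 0.6 servings and 6.9 servings → $2.87.
eggs + sweet potato with both tight: 0.07895 servings and 7.263 servings → $2.59.
Cheapest feasible corner: $2.27.

$2.27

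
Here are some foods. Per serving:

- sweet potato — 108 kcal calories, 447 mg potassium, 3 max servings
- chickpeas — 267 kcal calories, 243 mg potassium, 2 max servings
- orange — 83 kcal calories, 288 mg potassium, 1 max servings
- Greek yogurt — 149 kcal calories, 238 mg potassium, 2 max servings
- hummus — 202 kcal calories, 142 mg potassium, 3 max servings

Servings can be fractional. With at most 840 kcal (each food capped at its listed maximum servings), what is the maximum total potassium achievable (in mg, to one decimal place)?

2227.9 mg

Potassium per kcal: sweet potato 4.139, orange 3.47, Greek yogurt 1.597, chickpeas 0.9101, hummus 0.703.
Take 3 servings of sweet potato: uses 324 kcal, +1341.0 mg potassium (running total 1341.0 mg).
Take 1 serving of orange: uses 83 kcal, +288.0 mg potassium (running total 1629.0 mg).
Take 2 servings of Greek yogurt: uses 298 kcal, +476.0 mg potassium (running total 2105.0 mg).
Take 0.5056 servings of chickpeas: uses 135 kcal, +122.9 mg potassium (running total 2227.9 mg).
Greedy by best ratio exhausts the calories allowance optimally: 2227.9 mg.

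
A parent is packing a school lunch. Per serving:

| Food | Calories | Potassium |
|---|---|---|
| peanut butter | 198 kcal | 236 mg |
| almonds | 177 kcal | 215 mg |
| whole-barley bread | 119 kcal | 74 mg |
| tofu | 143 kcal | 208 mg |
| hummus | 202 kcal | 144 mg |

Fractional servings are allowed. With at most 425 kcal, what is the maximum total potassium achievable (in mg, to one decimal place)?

618.2 mg

Potassium per kcal: tofu 1.455, almonds 1.215, peanut butter 1.192, hummus 0.7129, whole-barley bread 0.6218.
With no serving limits, spend the whole calories allowance on tofu: 425 kcal / 143 kcal × 208 mg = 618.2 mg.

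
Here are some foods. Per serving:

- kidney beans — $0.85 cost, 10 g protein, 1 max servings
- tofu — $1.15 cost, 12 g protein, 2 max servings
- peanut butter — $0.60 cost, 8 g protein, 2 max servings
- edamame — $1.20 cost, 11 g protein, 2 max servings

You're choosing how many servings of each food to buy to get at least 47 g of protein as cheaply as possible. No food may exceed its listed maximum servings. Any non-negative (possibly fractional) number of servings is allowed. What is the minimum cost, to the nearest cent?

Cost per g of protein: peanut butter $0.0750, kidney beans $0.0850, tofu $0.0958, edamame $0.1091.
Take 2 servings of peanut butter: +16.0 g protein for $1.20 (total $1.20, still need 31.0 g).
Take 1 serving of kidney beans: +10.0 g protein for $0.85 (total $2.05, still need 21.0 g).
Take 1.75 servings of tofu: +21.0 g protein for $2.01 (total $4.06, still need 0.0 g).
Filling from the cheapest source first is optimal under one linear minimum: $4.06.

$4.06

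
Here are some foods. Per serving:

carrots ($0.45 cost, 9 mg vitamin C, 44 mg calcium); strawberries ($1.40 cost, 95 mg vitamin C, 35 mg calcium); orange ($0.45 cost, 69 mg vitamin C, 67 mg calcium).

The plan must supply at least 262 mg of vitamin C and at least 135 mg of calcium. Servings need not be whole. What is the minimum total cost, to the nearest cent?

$1.71

With two linear requirements the optimum uses one or two foods; enumerate the corners.
carrots only: max(262/9, 135/44) = 29.11 servings → $13.10.
strawberries only: max(262/95, 135/35) = 3.857 servings → $5.40.
orange only: max(262/69, 135/67) = 3.797 servings → $1.71.
carrots + strawberries with both tight: 0.9457 servings and 2.668 servings → $4.16.
carrots + orange with both targets exact would need a negative amount; discard.
strawberries + orange with both tight: 2.086 servings and 0.9253 servings → $3.34.
So the least-cost plan costs $1.71.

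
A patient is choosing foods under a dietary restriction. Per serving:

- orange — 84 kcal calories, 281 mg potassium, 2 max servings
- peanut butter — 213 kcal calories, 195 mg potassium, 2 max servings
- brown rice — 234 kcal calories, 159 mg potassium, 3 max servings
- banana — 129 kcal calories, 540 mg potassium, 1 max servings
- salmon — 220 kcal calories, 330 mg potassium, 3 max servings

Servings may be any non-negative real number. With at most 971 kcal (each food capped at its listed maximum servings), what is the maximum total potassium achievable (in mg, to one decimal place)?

Potassium per kcal: banana 4.186, orange 3.345, salmon 1.5, peanut butter 0.9155, brown rice 0.6795.
Take 1 serving of banana: uses 129 kcal, +540.0 mg potassium (running total 540.0 mg).
Take 2 servings of orange: uses 168 kcal, +562.0 mg potassium (running total 1102.0 mg).
Take 3 servings of salmon: uses 660 kcal, +990.0 mg potassium (running total 2092.0 mg).
Take 0.06573 servings of peanut butter: uses 14 kcal, +12.8 mg potassium (running total 2104.8 mg).
Greedy by best ratio exhausts the calories allowance optimally: 2104.8 mg.

2104.8 mg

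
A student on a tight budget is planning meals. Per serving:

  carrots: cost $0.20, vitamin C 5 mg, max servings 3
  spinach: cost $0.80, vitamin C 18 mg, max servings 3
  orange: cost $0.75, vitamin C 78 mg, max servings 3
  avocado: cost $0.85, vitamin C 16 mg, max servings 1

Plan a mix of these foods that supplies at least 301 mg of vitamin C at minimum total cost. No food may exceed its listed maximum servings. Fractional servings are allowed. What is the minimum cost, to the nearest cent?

$5.16

Cost per mg of vitamin C: orange $0.0096, carrots $0.0400, spinach $0.0444, avocado $0.0531.
Take 3 servings of orange: +234.0 mg vitamin C for $2.25 (total $2.25, still need 67.0 mg).
Take 3 servings of carrots: +15.0 mg vitamin C for $0.60 (total $2.85, still need 52.0 mg).
Take 2.889 servings of spinach: +52.0 mg vitamin C for $2.31 (total $5.16, still need 0.0 mg).
Greedy by cheapest-per-mg is optimal for a single linear constraint, so the minimum cost is $5.16.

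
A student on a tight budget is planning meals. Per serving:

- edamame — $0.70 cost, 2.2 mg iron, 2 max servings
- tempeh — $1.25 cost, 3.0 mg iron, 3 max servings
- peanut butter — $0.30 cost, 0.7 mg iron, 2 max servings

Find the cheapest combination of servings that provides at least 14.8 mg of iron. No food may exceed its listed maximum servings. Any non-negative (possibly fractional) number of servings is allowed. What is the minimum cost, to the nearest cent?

Cost per mg of iron: edamame $0.3182, tempeh $0.4167, peanut butter $0.4286.
Take 2 servings of edamame: +4.4 mg iron for $1.40 (total $1.40, still need 10.4 mg).
Take 3 servings of tempeh: +9.0 mg iron for $3.75 (total $5.15, still need 1.4 mg).
Take 2 servings of peanut butter: +1.4 mg iron for $0.60 (total $5.75, still need 0.0 mg).
Greedy by cheapest-per-mg is optimal for a single linear constraint, so the minimum cost is $5.75.

$5.75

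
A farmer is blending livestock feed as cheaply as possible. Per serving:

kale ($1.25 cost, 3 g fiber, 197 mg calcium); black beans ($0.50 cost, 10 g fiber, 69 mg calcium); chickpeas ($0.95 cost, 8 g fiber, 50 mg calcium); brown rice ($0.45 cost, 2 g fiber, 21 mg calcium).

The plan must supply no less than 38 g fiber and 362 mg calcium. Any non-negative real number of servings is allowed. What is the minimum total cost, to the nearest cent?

$2.52

Two binding constraints pin down two serving amounts, so the optimal mix uses at most two foods. The candidates are each food alone (scaled to the tighter of fiber/calcium) and each pair with both constraints tight.
kale only: max(38/3, 362/197) = 12.67 servings → $15.83.
black beans only: max(38/10, 362/69) = 5.246 servings → $2.62.
chickpeas only: max(38/8, 362/50) = 7.24 servings → $6.88.
brown rice only: max(38/2, 362/21) = 19 servings → $8.55.
kale + black beans with both tight: 0.5661 servings and 3.63 servings → $2.52.
kale + chickpeas with both tight: 0.6985 servings and 4.488 servings → $5.14.
kale + brown rice: the both-tight solution has a negative serving — not a feasible corner.
black beans + chickpeas with both targets exact would need a negative amount; discard.
black beans + brown rice with both tight: 1.028 servings and 13.86 servings → $6.75.
chickpeas + brown rice with both tight: 1.088 servings and 14.65 servings → $7.62.
Cheapest feasible corner: $2.52.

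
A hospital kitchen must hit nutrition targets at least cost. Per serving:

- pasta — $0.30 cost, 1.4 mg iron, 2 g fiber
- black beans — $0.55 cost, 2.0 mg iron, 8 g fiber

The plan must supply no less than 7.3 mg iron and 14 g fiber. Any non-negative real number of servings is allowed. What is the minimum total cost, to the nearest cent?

$1.65

pasta only: max(7.3/1.4, 14/2) = 7 servings → $2.10.
black beans only: max(7.3/2.0, 14/8) = 3.65 servings → $2.01.
pasta + black beans with both tight: 4.222 servings and 0.6944 servings → $1.65.
Cheapest feasible corner: $1.65.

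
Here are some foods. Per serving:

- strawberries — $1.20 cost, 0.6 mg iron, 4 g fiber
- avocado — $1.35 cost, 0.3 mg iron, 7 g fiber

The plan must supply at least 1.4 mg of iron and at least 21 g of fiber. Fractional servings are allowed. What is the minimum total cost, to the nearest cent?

$4.55

With two linear requirements the optimum uses one or two foods; enumerate the corners.
strawberries only: max(1.4/0.6, 21/4) = 5.25 servings → $6.30.
avocado only: max(1.4/0.3, 21/7) = 4.667 servings → $6.30.
strawberries + avocado with both tight: 1.167 servings and 2.333 servings → $4.55.
The minimum over all feasible corners is $4.55.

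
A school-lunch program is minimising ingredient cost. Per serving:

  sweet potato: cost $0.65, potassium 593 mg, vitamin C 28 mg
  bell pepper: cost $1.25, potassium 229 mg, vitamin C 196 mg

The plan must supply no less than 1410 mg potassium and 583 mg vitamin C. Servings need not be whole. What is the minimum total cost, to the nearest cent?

With two linear requirements the optimum uses one or two foods; enumerate the corners.
sweet potato only: max(1410/593, 583/28) = 20.82 servings → $13.53.
bell pepper only: max(1410/229, 583/196) = 6.157 servings → $7.70.
sweet potato + bell pepper with both tight: 1.301 servings and 2.789 servings → $4.33.
The minimum over all feasible corners is $4.33.

$4.33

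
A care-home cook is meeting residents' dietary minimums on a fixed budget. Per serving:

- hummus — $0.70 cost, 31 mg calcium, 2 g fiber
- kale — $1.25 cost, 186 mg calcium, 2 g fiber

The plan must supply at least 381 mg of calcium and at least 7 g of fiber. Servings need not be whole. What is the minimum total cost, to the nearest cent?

$3.42

Check every corner: each single food scaled to meet both minima, and each pair solved so both constraints bind.
hummus only: max(381/31, 7/2) = 12.29 servings → $8.60.
kale only: max(381/186, 7/2) = 3.5 servings → $4.38.
hummus + kale with both tight: 1.742 servings and 1.758 servings → $3.42.
So the least-cost plan costs $3.42.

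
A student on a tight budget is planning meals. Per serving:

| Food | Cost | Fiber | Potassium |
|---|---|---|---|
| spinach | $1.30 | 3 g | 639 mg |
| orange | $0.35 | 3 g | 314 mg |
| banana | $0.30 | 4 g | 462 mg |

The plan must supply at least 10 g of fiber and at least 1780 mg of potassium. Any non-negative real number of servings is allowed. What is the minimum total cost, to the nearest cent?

Compare the cost at each extreme point of the feasible region.
spinach only: max(10/3, 1780/639) = 3.333 servings → $4.33.
orange only: max(10/3, 1780/314) = 5.669 servings → $1.98.
banana only: max(10/4, 1780/462) = 3.853 servings → $1.16.
spinach + orange with both tight: 2.256 servings and 1.077 servings → $3.31.
spinach + banana with both tight: 2.137 servings and 0.8974 servings → $3.05.
orange + banana: intersection lies outside the first quadrant.
The minimum over all feasible corners is $1.16.

$1.16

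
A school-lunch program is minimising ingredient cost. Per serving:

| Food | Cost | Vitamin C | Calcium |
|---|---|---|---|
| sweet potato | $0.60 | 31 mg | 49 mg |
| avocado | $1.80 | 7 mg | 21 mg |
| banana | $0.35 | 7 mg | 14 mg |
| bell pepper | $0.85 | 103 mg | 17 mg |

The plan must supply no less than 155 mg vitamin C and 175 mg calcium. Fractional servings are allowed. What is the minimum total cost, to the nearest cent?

$2.45

The cheapest plan sits at a corner of the feasible region — with two constraints it uses at most two foods.
sweet potato only: max(155/31, 175/49) = 5 servings → $3.00.
avocado only: max(155/7, 175/21) = 22.14 servings → $39.86.
banana only: max(155/7, 175/14) = 22.14 servings → $7.75.
bell pepper only: max(155/103, 175/17) = 10.29 servings → $8.75.
sweet potato + avocado with both targets exact would need a negative amount; discard.
sweet potato + banana: the both-tight solution has a negative serving — not a feasible corner.
sweet potato + bell pepper with both tight: 3.405 servings and 0.4801 servings → $2.45.
avocado + banana: the both-tight solution has a negative serving — not a feasible corner.
avocado + bell pepper with both tight: 7.529 servings and 0.9932 servings → $14.40.
banana + bell pepper with both tight: 11.63 servings and 0.7143 servings → $4.68.
So the least-cost plan costs $2.45.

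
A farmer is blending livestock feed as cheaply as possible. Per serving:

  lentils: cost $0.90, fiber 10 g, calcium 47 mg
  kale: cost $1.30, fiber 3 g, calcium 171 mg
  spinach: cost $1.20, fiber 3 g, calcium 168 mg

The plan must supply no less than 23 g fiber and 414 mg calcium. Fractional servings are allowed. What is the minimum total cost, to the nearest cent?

Minimising a linear cost over {fiber ≥ 23, calcium ≥ 414, servings ≥ 0} — the optimum is at a vertex, using one or two foods.
lentils only: max(23/10, 414/47) = 8.809 servings → $7.93.
kale only: max(23/3, 414/171) = 7.667 servings → $9.97.
spinach only: max(23/3, 414/168) = 7.667 servings → $9.20.
lentils + kale with both tight: 1.715 servings and 1.95 servings → $4.08.
lentils + spinach with both tight: 1.704 servings and 1.988 servings → $3.92.
kale + spinach with both targets exact would need a negative amount; discard.
The minimum over all feasible corners is $3.92.

$3.92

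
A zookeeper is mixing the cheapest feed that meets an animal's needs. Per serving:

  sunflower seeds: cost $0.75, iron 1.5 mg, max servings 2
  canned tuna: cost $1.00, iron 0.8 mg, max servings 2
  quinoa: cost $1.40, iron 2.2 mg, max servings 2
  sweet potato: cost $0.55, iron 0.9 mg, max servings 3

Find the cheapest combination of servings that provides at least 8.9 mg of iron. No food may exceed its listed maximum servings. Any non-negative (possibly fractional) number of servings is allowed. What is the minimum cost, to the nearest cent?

$5.19

Cost per mg of iron: sunflower seeds $0.5000, sweet potato $0.6111, quinoa $0.6364, canned tuna $1.2500.
Take 2 servings of sunflower seeds: +3.0 mg iron for $1.50 (total $1.50, still need 5.9 mg).
Take 3 servings of sweet potato: +2.7 mg iron for $1.65 (total $3.15, still need 3.2 mg).
Take 1.455 servings of quinoa: +3.2 mg iron for $2.04 (total $5.19, still need 0.0 mg).
Filling from the cheapest source first is optimal under one linear minimum: $5.19.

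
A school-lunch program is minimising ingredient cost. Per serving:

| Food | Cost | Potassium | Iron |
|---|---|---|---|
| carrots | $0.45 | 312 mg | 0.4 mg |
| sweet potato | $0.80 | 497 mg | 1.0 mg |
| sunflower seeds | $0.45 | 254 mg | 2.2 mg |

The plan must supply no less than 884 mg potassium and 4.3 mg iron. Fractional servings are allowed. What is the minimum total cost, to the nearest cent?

$1.42

A basic optimal solution has at most two foods positive. Try each food alone and each pair with both targets met exactly.
carrots only: max(884/312, 4.3/0.4) = 10.75 servings → $4.84.
sweet potato only: max(884/497, 4.3/1.0) = 4.3 servings → $3.44.
sunflower seeds only: max(884/254, 4.3/2.2) = 3.48 servings → $1.57.
carrots + sweet potato with both targets exact would need a negative amount; discard.
carrots + sunflower seeds with both tight: 1.458 servings and 1.689 servings → $1.42.
sweet potato + sunflower seeds with both tight: 1.016 servings and 1.493 servings → $1.48.
So the least-cost plan costs $1.42.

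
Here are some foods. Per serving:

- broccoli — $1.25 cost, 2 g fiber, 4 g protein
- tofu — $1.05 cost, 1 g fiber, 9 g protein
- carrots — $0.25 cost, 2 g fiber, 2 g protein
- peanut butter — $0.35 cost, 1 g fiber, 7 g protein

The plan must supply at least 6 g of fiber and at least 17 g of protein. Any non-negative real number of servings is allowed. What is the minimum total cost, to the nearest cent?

broccoli only: max(6/2, 17/4) = 4.25 servings → $5.31.
tofu only: max(6/1, 17/9) = 6 servings → $6.30.
carrots only: max(6/2, 17/2) = 8.5 servings → $2.12.
peanut butter only: max(6/1, 17/7) = 6 servings → $2.10.
broccoli + tofu with both tight: 2.643 servings and 0.7143 servings → $4.05.
broccoli + carrots with both targets exact would need a negative amount; discard.
broccoli + peanut butter with both tight: 2.5 servings and 1 serving → $3.48.
tofu + carrots with both tight: 1.375 servings and 2.312 servings → $2.02.
tofu + peanut butter: intersection lies outside the first quadrant.
carrots + peanut butter with both tight: 2.083 servings and 1.833 servings → $1.16.
So the least-cost plan costs $1.16.

$1.16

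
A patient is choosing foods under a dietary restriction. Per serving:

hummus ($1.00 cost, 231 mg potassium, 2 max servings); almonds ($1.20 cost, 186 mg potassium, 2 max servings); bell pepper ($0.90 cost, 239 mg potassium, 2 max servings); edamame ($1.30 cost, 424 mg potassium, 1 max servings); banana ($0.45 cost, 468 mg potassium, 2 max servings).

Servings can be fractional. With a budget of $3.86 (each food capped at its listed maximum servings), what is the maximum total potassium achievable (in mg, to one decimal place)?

Potassium per dollar: banana 1040, edamame 326.2, bell pepper 265.6, hummus 231, almonds 155.
Take 2 servings of banana: spends $0.90, +936.0 mg potassium (running total 936.0 mg).
Take 1 serving of edamame: spends $1.30, +424.0 mg potassium (running total 1360.0 mg).
Take 1.844 servings of bell pepper: spends $1.66, +440.8 mg potassium (running total 1800.8 mg).
Greedy by best ratio exhausts the cost allowance optimally: 1800.8 mg.

1800.8 mg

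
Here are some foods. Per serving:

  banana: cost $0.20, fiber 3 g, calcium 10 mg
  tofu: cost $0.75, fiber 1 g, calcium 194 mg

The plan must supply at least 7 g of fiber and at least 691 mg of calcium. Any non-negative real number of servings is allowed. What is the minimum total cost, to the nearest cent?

Compare the cost at each extreme point of the feasible region.
banana only: max(7/3, 691/10) = 69.1 servings → $13.82.
tofu only: max(7/1, 691/194) = 7 servings → $5.25.
banana + tofu with both tight: 1.166 servings and 3.502 servings → $2.86.
The minimum over all feasible corners is $2.86.

$2.86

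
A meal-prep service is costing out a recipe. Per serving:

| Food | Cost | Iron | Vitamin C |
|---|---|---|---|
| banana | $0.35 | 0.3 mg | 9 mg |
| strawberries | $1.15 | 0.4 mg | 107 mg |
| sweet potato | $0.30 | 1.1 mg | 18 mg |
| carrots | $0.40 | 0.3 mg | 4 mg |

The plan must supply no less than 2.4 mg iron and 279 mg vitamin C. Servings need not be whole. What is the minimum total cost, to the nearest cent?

$3.14

Check every corner: each single food scaled to meet both minima, and each pair solved so both constraints bind.
banana only: max(2.4/0.3, 279/9) = 31 servings → $10.85.
strawberries only: max(2.4/0.4, 279/107) = 6 servings → $6.90.
sweet potato only: max(2.4/1.1, 279/18) = 15.5 servings → $4.65.
carrots only: max(2.4/0.3, 279/4) = 69.75 servings → $27.90.
banana + strawberries with both tight: 5.095 servings and 2.179 servings → $4.29.
banana + sweet potato: intersection lies outside the first quadrant.
banana + carrots: the both-tight solution has a negative serving — not a feasible corner.
strawberries + sweet potato with both tight: 2.386 servings and 1.314 servings → $3.14.
strawberries + carrots with both tight: 2.43 servings and 4.761 servings → $4.70.
sweet potato + carrots with both targets exact would need a negative amount; discard.
The minimum over all feasible corners is $3.14.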